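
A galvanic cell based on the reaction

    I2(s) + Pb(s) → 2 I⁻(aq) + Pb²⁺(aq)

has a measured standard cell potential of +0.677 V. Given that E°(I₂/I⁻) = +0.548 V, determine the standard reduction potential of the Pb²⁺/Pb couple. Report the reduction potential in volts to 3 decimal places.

−0.129 V

In the reaction as written the I₂/I⁻ couple is reduced (cathode) and Pb²⁺/Pb is oxidized (anode), so E°cell = E°(I₂/I⁻) − E°(Pb²⁺/Pb).
E°(Pb²⁺/Pb) = E°(cathode) − E°cell = +0.548 − (+0.677) = −0.129 V.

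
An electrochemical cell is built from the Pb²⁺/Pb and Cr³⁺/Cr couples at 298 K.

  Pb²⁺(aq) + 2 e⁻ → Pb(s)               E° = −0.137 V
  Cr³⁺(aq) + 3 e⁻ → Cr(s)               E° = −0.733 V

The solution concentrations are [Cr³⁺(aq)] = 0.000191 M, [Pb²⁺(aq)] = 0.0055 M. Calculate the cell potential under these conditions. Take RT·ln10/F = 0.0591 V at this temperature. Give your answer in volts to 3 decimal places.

+0.602 V

Pb²⁺/Pb is reduced (cathode, E° = −0.137 V) and Cr³⁺/Cr is oxidized (anode).
E°cell = −0.137 − (−0.733) = +0.596 V, with n = 6 electrons transferred.
Balancing gives 3 Pb²⁺(aq) + 2 Cr(s) → 3 Pb(s) + 2 Cr³⁺(aq); hence Q = [Cr³⁺(aq)]^2 / [Pb²⁺(aq)]^3 = 0.219 (log Q = −0.659).
E = E° − (0.0591/n)·log Q = +0.596 − (0.0591/6)(−0.659) = +0.602 V.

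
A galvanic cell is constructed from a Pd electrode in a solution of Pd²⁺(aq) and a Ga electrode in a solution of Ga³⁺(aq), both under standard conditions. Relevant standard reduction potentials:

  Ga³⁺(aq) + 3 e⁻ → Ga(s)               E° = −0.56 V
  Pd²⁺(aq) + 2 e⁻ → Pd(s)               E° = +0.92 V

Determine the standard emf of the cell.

Of the two couples in this cell, the one with the more positive reduction potential is reduced at the cathode: here that is Pd²⁺/Pd (+0.92 V); Ga³⁺/Ga (−0.56 V) is the anode.
E°cell = E°(cathode) − E°(anode) = +0.92 − (−0.56) = +1.48 V.

+1.48 V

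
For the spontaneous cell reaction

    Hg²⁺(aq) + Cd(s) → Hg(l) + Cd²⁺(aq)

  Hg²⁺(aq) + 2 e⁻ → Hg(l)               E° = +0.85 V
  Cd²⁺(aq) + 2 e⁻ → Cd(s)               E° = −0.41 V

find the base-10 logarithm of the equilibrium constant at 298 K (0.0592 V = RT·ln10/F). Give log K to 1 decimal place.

log K = 42.6

The Hg²⁺/Hg couple is reduced (cathode); E°cell = +0.85 − (−0.41) = +1.26 V with n = 2.
At equilibrium E = 0, so log K = nE°cell / 0.0592 = (2)(+1.26) / 0.0592 = 42.6.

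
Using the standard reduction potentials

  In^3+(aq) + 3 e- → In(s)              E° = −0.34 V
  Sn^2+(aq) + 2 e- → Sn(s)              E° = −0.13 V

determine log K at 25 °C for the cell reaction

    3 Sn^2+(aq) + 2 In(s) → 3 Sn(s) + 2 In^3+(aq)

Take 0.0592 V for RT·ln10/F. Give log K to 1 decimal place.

log K = 21.3

The Sn²⁺/Sn couple is reduced (cathode); E°cell = −0.13 − (−0.34) = +0.21 V with n = 6.
At equilibrium E = 0, so log K = nE°cell / 0.0592 = (6)(+0.21) / 0.0592 = 21.3.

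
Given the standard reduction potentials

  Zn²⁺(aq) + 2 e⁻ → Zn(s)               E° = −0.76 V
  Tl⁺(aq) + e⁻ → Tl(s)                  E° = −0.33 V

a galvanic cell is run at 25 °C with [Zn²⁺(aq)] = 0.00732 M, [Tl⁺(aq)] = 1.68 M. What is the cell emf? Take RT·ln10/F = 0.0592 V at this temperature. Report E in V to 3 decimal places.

The Tl⁺/Tl couple has the more positive E°, so it is the cathode; Zn²⁺/Zn is the anode.
E°cell = −0.33 − (−0.76) = +0.43 V, with n = 2 electrons transferred.
Balancing gives 2 Tl⁺(aq) + Zn(s) → 2 Tl(s) + Zn²⁺(aq); hence Q = [Zn²⁺(aq)] / [Tl⁺(aq)]^2 = 0.00259 (log Q = −2.586).
Applying E = E° − (RT ln10/nF)·log Q gives +0.43 − (0.0592/2)(−2.586) = +0.507 V.

+0.507 V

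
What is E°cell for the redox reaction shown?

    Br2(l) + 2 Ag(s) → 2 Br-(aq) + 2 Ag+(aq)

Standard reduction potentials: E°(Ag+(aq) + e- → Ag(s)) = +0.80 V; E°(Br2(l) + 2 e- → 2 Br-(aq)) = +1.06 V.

+0.26 V

Br2(l) gains electrons, so the Br₂/Br⁻ couple is the cathode; the Ag⁺/Ag couple is the anode.
E°cell = E°(cathode) − E°(anode) = +1.06 − (+0.80) = +0.26 V.
The positive value indicates the reaction is spontaneous as written.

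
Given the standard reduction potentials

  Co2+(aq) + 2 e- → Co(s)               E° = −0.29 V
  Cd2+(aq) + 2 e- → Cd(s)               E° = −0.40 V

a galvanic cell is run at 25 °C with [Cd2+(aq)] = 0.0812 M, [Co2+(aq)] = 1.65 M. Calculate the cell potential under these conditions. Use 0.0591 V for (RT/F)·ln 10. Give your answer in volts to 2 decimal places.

Co²⁺/Co is reduced (cathode, E° = −0.29 V) and Cd²⁺/Cd is oxidized (anode).
E°cell = E°cat − E°an = −0.29 − (−0.40) = +0.11 V; n = 2.
For the overall reaction Co2+(aq) + Cd(s) → Co(s) + Cd2+(aq), Q = [Cd2+(aq)] / [Co2+(aq)] = 0.0492, giving log Q = −1.308.
By the Nernst equation, E = +0.11 − (0.0591/2)·(−1.308) = +0.15 V.

+0.15 V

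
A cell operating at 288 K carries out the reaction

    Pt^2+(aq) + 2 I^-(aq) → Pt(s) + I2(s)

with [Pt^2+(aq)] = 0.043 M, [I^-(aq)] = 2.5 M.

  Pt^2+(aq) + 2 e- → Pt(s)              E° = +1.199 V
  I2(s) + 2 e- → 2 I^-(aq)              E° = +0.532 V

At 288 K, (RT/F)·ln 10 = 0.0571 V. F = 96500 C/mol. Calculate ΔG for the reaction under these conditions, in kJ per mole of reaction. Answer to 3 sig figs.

−126 kJ/mol

With Pt²⁺/Pt reduced at the cathode, E°cell = +1.199 − (+0.532) = +0.667 V and n = 2.
Here Q = 1 / ([Pt^2+(aq)]·[I^-(aq)]^2) = 3.72 (log Q = 0.571), giving E = +0.667 − (0.0571/2)·(0.571) = +0.6507 V.
Finally ΔG = −nFE = −(2)(96500 C/mol)(+0.6507 V) = −126 kJ/mol.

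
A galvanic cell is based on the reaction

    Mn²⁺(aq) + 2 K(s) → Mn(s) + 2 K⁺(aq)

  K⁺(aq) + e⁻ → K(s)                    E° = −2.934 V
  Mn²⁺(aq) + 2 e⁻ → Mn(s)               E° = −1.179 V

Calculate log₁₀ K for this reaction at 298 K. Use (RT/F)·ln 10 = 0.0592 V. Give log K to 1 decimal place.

The Mn²⁺/Mn couple is reduced (cathode); E°cell = −1.179 − (−2.934) = +1.755 V with n = 2.
At equilibrium E = 0, so log K = nE°cell / 0.0592 = (2)(+1.755) / 0.0592 = 59.3.

log K = 59.3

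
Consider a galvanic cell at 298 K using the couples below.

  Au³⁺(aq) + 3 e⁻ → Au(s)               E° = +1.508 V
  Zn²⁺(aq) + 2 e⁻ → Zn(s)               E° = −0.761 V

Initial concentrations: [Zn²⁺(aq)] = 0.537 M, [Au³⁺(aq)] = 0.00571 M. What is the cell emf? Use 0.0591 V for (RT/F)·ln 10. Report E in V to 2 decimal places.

Since E°(Au³⁺/Au) > E°(Zn²⁺/Zn), Au³⁺/Au serves as the cathode.
E°cell = +1.508 − (−0.761) = +2.269 V, with n = 6 electrons transferred.
For the overall reaction 2 Au³⁺(aq) + 3 Zn(s) → 2 Au(s) + 3 Zn²⁺(aq), Q = [Zn²⁺(aq)]^3 / [Au³⁺(aq)]^2 = 4.75×10^3, giving log Q = 3.677.
By the Nernst equation, E = +2.269 − (0.0591/6)·(3.677) = +2.23 V.

+2.23 V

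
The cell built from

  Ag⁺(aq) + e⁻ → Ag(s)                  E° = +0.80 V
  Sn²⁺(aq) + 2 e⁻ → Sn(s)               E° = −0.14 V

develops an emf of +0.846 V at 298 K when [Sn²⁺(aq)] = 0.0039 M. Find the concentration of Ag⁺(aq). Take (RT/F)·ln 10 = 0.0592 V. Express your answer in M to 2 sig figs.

0.0016 M

The Ag⁺/Ag couple has the larger reduction potential, so it is the cathode: E°cell = +0.80 − (−0.14) = +0.94 V and n = 2.
Since E = E° − (0.0592/n)·log Q, log Q = n(E° − E)/0.0592 = 3.176.
For 2 Ag⁺(aq) + Sn(s) → 2 Ag(s) + Sn²⁺(aq), the reaction quotient is Q = [Sn²⁺(aq)] / [Ag⁺(aq)]^2.
Solving for the unknown gives log [Ag⁺(aq)] = −2.792, so [Ag⁺(aq)] ≈ 0.0016 M.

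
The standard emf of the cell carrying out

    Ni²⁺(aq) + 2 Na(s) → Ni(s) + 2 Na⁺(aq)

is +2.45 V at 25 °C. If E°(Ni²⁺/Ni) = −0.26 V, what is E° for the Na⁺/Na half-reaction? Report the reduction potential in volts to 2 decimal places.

−2.71 V

In the reaction as written the Ni²⁺/Ni couple is reduced (cathode) and Na⁺/Na is oxidized (anode), so E°cell = E°(Ni²⁺/Ni) − E°(Na⁺/Na).
E°(Na⁺/Na) = E°(cathode) − E°cell = −0.26 − (+2.45) = −2.71 V.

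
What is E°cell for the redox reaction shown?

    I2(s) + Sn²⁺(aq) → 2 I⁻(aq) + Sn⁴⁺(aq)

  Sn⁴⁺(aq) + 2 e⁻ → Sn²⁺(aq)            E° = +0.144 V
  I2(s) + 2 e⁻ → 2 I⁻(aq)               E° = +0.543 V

+0.399 V

In the reaction as written, I2(s) is reduced (cathode) and Sn⁴⁺(aq) is produced by oxidation at the anode.
E°cell = E°(cathode) − E°(anode) = +0.543 − (+0.144) = +0.399 V.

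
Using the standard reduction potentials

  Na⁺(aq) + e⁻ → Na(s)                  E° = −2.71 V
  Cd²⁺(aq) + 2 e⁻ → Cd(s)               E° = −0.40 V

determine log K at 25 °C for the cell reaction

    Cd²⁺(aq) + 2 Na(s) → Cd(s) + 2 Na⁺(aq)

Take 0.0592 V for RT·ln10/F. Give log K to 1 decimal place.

The Cd²⁺/Cd couple is reduced (cathode); E°cell = −0.40 − (−2.71) = +2.31 V with n = 2.
At equilibrium E = 0, so log K = nE°cell / 0.0592 = (2)(+2.31) / 0.0592 = 78.0.

log K = 78.0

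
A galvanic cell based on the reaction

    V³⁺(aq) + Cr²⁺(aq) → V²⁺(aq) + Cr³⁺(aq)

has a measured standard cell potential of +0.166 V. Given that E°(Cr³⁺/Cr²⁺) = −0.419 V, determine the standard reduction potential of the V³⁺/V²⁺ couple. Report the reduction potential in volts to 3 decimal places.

−0.253 V

In the reaction as written the V³⁺/V²⁺ couple is reduced (cathode) and Cr³⁺/Cr²⁺ is oxidized (anode), so E°cell = E°(V³⁺/V²⁺) − E°(Cr³⁺/Cr²⁺).
E°(V³⁺/V²⁺) = E°cell + E°(anode) = +0.166 + (−0.419) = −0.253 V.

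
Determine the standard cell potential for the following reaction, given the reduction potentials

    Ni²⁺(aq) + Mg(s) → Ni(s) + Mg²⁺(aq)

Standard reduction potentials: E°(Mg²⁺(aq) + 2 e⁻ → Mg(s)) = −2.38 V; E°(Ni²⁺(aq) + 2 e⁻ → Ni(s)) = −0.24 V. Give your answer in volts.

Ni²⁺(aq) gains electrons, so the Ni²⁺/Ni couple is the cathode; the Mg²⁺/Mg couple is the anode.
E°cell = E°(cathode) − E°(anode) = −0.24 − (−2.38) = +2.14 V.

+2.14 V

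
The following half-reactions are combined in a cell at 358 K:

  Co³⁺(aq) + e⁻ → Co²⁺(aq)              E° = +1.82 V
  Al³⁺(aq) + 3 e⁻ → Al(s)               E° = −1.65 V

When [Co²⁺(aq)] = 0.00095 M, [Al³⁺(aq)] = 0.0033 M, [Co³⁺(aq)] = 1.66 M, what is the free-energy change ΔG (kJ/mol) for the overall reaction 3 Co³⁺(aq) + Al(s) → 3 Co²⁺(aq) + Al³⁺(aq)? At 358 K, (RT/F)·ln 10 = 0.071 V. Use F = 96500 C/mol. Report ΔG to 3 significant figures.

−1090 kJ/mol

The standard cell potential is +1.82 − (−1.65) = +3.47 V, with n = 3 electrons in the balanced equation.
Q = ([Co²⁺(aq)]^3·[Al³⁺(aq)]) / [Co³⁺(aq)]^3 = 6.19×10^−13, so log Q = −12.209 and E = +3.47 − (0.071/3)(−12.209) = +3.7589 V.
Then ΔG = −nFE = −3 × 96500 × +3.7589 J/mol = −1090 kJ/mol.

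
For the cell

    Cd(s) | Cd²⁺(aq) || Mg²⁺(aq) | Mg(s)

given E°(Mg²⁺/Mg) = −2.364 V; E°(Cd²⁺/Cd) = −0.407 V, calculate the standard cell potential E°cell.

By convention the left-hand electrode in cell notation is the anode (oxidation) and the right-hand electrode is the cathode (reduction).
E°cell = E°(right) − E°(left) = −2.364 − (−0.407) = −1.957 V.
The negative sign shows that, as written, the cell would require an external voltage to drive the reaction.

−1.957 V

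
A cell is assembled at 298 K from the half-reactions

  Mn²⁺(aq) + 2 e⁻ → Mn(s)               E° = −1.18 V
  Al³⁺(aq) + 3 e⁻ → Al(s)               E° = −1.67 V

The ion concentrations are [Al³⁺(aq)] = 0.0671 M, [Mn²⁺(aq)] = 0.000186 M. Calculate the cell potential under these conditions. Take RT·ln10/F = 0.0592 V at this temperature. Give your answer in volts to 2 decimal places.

+0.40 V

Mn²⁺/Mn is reduced (cathode, E° = −1.18 V) and Al³⁺/Al is oxidized (anode).
E°cell = −1.18 − (−1.67) = +0.49 V, with n = 6 electrons transferred.
For the overall reaction 3 Mn²⁺(aq) + 2 Al(s) → 3 Mn(s) + 2 Al³⁺(aq), Q = [Al³⁺(aq)]^2 / [Mn²⁺(aq)]^3 = 7×10^8, giving log Q = 8.845.
Applying E = E° − (RT ln10/nF)·log Q gives +0.49 − (0.0592/6)(8.845) = +0.40 V.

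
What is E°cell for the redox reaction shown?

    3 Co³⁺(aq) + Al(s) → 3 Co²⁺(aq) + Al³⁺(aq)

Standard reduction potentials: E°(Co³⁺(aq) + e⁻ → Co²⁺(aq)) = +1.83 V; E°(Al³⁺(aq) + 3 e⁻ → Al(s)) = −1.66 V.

In the reaction as written, Co³⁺(aq) is reduced (cathode) and Al³⁺(aq) is produced by oxidation at the anode.
E°cell = E°(cathode) − E°(anode) = +1.83 − (−1.66) = +3.49 V.
The positive value indicates the reaction is spontaneous as written.

+3.49 V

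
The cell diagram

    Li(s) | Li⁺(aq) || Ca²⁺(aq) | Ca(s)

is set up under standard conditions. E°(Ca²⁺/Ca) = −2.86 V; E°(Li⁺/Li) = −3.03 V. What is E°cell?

+0.17 V

By convention the left-hand electrode in cell notation is the anode (oxidation) and the right-hand electrode is the cathode (reduction).
E°cell = E°(right) − E°(left) = −2.86 − (−3.03) = +0.17 V.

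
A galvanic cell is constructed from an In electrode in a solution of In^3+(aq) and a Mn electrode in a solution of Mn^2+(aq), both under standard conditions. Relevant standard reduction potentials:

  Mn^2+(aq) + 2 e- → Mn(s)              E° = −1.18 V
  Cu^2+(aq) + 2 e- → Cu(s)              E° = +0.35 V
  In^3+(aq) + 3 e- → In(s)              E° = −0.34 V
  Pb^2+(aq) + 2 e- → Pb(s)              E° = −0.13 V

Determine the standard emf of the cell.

+0.84 V

Of the two couples in this cell, the one with the more positive reduction potential is reduced at the cathode: here that is In³⁺/In (−0.34 V); Mn²⁺/Mn (−1.18 V) is the anode.
E°cell = E°(cathode) − E°(anode) = −0.34 − (−1.18) = +0.84 V.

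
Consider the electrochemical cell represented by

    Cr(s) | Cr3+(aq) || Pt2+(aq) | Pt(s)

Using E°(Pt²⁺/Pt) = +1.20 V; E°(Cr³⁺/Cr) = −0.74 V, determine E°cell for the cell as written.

+1.94 V

By convention the left-hand electrode in cell notation is the anode (oxidation) and the right-hand electrode is the cathode (reduction).
E°cell = E°(right) − E°(left) = +1.20 − (−0.74) = +1.94 V.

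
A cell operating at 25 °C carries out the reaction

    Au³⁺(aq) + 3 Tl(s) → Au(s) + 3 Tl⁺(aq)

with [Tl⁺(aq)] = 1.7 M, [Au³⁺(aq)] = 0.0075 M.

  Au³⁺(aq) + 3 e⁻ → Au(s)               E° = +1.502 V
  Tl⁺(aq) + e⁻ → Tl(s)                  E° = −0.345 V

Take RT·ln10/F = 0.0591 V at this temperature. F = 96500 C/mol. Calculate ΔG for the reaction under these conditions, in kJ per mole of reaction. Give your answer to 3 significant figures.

E°cell = +1.502 − (−0.345) = +1.847 V; the balanced reaction transfers n = 3 electrons.
The reaction quotient is [Tl⁺(aq)]^3 / [Au³⁺(aq)] = 655; by Nernst, E = +1.847 − (0.0591/3)(2.816) = +1.7915 V.
Then ΔG = −nFE = −3 × 96500 × +1.7915 J/mol = −519 kJ/mol.

−519 kJ/mol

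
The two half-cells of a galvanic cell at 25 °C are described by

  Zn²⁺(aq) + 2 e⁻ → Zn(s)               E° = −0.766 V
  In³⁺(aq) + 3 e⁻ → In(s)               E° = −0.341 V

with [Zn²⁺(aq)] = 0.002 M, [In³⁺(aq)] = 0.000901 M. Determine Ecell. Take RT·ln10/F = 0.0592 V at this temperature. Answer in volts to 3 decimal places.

+0.445 V

Since E°(In³⁺/In) > E°(Zn²⁺/Zn), In³⁺/In serves as the cathode.
The standard potential is −0.341 − (−0.766) = +0.425 V and the balanced reaction transfers n = 6 electrons.
The balanced reaction is 2 In³⁺(aq) + 3 Zn(s) → 2 In(s) + 3 Zn²⁺(aq), so Q = [Zn²⁺(aq)]^3 / [In³⁺(aq)]^2 = 0.00985 and log Q = −2.006.
Applying E = E° − (RT ln10/nF)·log Q gives +0.425 − (0.0592/6)(−2.006) = +0.445 V.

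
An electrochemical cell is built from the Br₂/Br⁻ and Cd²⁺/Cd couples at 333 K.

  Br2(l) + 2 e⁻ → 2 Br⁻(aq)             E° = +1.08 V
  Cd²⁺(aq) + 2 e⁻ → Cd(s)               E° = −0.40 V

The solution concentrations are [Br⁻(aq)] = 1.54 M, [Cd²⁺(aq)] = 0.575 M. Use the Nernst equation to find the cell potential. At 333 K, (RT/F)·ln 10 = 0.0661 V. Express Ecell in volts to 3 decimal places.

+1.476 V

The Br₂/Br⁻ couple has the more positive E°, so it is the cathode; Cd²⁺/Cd is the anode.
E°cell = E°cat − E°an = +1.08 − (−0.40) = +1.48 V; n = 2.
Balancing gives Br2(l) + Cd(s) → 2 Br⁻(aq) + Cd²⁺(aq); hence Q = [Br⁻(aq)]^2·[Cd²⁺(aq)] = 1.36 (log Q = 0.135).
E = E° − (0.0661/n)·log Q = +1.48 − (0.0661/2)(0.135) = +1.476 V.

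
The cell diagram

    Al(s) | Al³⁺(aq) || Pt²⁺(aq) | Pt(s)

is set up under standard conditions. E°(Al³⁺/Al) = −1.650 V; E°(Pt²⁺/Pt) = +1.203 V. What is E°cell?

+2.853 V

By convention the left-hand electrode in cell notation is the anode (oxidation) and the right-hand electrode is the cathode (reduction).
E°cell = E°(right) − E°(left) = +1.203 − (−1.650) = +2.853 V.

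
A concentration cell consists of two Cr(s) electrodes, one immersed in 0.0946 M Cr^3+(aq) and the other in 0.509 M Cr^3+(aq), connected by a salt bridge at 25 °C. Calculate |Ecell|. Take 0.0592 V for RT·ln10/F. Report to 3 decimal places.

For a concentration cell E°cell = 0, since both electrodes use the same couple.
The compartment with the higher Cr^3+(aq) concentration (0.509 M) acts as the cathode; ions are reduced there and produced at the dilute (0.0946 M) anode.
With n = 3, Ecell = −(0.0592/3)·log([dilute]/[conc]) = −(0.0592/3)·log(0.0946/0.509) = +0.014 V.

0.014 V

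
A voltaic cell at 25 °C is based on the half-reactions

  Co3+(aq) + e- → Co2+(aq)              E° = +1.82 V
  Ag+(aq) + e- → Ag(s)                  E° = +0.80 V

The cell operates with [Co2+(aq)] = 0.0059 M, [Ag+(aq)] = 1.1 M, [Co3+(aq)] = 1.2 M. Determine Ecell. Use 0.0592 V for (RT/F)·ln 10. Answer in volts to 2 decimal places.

+1.15 V

Co³⁺/Co²⁺ is reduced (cathode, E° = +1.82 V) and Ag⁺/Ag is oxidized (anode).
E°cell = +1.82 − (+0.80) = +1.02 V, with n = 1 electron transferred.
For the overall reaction Co3+(aq) + Ag(s) → Co2+(aq) + Ag+(aq), Q = ([Co2+(aq)]·[Ag+(aq)]) / [Co3+(aq)] = 0.00541, giving log Q = −2.267.
By the Nernst equation, E = +1.02 − (0.0592/1)·(−2.267) = +1.15 V.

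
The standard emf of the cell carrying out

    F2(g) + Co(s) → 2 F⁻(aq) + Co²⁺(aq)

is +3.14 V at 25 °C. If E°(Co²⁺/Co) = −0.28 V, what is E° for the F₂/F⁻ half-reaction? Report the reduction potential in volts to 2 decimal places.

+2.86 V

In the reaction as written the F₂/F⁻ couple is reduced (cathode) and Co²⁺/Co is oxidized (anode), so E°cell = E°(F₂/F⁻) − E°(Co²⁺/Co).
E°(F₂/F⁻) = E°cell + E°(anode) = +3.14 + (−0.28) = +2.86 V.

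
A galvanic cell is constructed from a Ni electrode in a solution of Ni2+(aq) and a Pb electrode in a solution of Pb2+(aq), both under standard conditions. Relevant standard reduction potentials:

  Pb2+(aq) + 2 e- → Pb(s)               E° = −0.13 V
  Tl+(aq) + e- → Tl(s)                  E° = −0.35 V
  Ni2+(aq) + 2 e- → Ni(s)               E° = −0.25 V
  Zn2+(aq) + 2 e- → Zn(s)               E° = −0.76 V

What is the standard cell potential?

+0.12 V

Of the two couples in this cell, the one with the more positive reduction potential is reduced at the cathode: here that is Pb²⁺/Pb (−0.13 V); Ni²⁺/Ni (−0.25 V) is the anode.
E°cell = E°(cathode) − E°(anode) = −0.13 − (−0.25) = +0.12 V.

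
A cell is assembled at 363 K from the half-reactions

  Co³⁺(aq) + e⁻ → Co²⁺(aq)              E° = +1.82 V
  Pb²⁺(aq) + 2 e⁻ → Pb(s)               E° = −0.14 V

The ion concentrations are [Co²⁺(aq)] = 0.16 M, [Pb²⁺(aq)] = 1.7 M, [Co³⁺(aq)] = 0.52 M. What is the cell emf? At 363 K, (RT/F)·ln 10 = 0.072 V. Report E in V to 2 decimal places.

+1.99 V

Since E°(Co³⁺/Co²⁺) > E°(Pb²⁺/Pb), Co³⁺/Co²⁺ serves as the cathode.
E°cell = E°cat − E°an = +1.82 − (−0.14) = +1.96 V; n = 2.
Balancing gives 2 Co³⁺(aq) + Pb(s) → 2 Co²⁺(aq) + Pb²⁺(aq); hence Q = ([Co²⁺(aq)]^2·[Pb²⁺(aq)]) / [Co³⁺(aq)]^2 = 0.161 (log Q = −0.793).
E = E° − (0.072/n)·log Q = +1.96 − (0.072/2)(−0.793) = +1.99 V.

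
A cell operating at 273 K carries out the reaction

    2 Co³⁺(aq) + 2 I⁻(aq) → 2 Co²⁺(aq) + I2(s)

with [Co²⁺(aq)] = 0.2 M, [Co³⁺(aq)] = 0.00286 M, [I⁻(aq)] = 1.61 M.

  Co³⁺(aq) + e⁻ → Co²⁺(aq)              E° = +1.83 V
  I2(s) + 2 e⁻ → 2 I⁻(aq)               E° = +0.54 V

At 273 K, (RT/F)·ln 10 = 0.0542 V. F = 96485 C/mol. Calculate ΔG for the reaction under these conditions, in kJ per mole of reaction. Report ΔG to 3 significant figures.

−232 kJ/mol

The standard cell potential is +1.83 − (+0.54) = +1.29 V, with n = 2 electrons in the balanced equation.
Here Q = [Co²⁺(aq)]^2 / ([Co³⁺(aq)]^2·[I⁻(aq)]^2) = 1.89×10^3 (log Q = 3.276), giving E = +1.29 − (0.0542/2)·(3.276) = +1.2012 V.
ΔG = −nFE = −(2)(96485)(+1.2012) J/mol = −232 kJ/mol.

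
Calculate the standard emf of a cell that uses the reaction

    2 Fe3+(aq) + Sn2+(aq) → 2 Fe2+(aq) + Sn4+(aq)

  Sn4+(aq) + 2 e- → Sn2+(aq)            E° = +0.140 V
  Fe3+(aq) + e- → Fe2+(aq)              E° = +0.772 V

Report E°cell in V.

Fe3+(aq) gains electrons, so the Fe³⁺/Fe²⁺ couple is the cathode; the Sn⁴⁺/Sn²⁺ couple is the anode.
E°cell = E°(cathode) − E°(anode) = +0.772 − (+0.140) = +0.632 V.

+0.632 V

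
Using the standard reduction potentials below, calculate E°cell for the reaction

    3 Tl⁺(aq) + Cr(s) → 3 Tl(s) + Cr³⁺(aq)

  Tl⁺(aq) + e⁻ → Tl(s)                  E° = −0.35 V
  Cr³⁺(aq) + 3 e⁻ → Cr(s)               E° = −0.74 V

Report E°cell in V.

+0.39 V

Tl⁺(aq) gains electrons, so the Tl⁺/Tl couple is the cathode; the Cr³⁺/Cr couple is the anode.
E°cell = E°(cathode) − E°(anode) = −0.35 − (−0.74) = +0.39 V.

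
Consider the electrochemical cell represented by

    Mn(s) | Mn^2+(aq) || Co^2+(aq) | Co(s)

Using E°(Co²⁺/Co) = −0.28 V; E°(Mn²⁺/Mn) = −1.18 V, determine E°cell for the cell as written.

+0.90 V

By convention the left-hand electrode in cell notation is the anode (oxidation) and the right-hand electrode is the cathode (reduction).
E°cell = E°(right) − E°(left) = −0.28 − (−1.18) = +0.90 V.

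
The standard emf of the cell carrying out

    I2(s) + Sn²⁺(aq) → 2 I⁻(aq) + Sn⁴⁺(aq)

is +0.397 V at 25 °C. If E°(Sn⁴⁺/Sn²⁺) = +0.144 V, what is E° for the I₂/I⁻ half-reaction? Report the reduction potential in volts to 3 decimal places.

+0.541 V

In the reaction as written the I₂/I⁻ couple is reduced (cathode) and Sn⁴⁺/Sn²⁺ is oxidized (anode), so E°cell = E°(I₂/I⁻) − E°(Sn⁴⁺/Sn²⁺).
E°(I₂/I⁻) = E°cell + E°(anode) = +0.397 + (+0.144) = +0.541 V.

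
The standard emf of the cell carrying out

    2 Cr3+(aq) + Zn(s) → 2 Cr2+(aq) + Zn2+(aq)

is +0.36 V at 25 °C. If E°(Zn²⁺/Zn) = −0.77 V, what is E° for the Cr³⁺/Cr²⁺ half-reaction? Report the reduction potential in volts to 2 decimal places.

−0.41 V

In the reaction as written the Cr³⁺/Cr²⁺ couple is reduced (cathode) and Zn²⁺/Zn is oxidized (anode), so E°cell = E°(Cr³⁺/Cr²⁺) − E°(Zn²⁺/Zn).
E°(Cr³⁺/Cr²⁺) = E°cell + E°(anode) = +0.36 + (−0.77) = −0.41 V.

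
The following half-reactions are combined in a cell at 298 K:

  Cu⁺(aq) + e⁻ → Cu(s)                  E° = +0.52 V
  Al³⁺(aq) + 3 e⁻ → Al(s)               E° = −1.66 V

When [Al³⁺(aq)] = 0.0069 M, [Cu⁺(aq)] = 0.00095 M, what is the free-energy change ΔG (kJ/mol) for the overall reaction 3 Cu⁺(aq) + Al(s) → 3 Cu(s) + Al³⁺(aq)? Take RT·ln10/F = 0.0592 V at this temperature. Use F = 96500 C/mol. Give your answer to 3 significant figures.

−592 kJ/mol

E°cell = +0.52 − (−1.66) = +2.18 V; the balanced reaction transfers n = 3 electrons.
The reaction quotient is [Al³⁺(aq)] / [Cu⁺(aq)]^3 = 8.05×10^6; by Nernst, E = +2.18 − (0.0592/3)(6.906) = +2.0437 V.
Finally ΔG = −nFE = −(3)(96500 C/mol)(+2.0437 V) = −592 kJ/mol.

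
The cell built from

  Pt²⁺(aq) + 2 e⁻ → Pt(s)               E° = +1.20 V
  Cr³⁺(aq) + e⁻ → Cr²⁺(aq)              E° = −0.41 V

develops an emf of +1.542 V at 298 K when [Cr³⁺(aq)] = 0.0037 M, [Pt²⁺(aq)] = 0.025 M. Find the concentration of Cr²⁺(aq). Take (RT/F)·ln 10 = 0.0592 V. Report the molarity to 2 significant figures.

The Pt²⁺/Pt couple has the larger reduction potential, so it is the cathode: E°cell = +1.20 − (−0.41) = +1.61 V and n = 2.
Since E = E° − (0.0592/n)·log Q, log Q = n(E° − E)/0.0592 = 2.297.
Balancing electrons gives Pt²⁺(aq) + 2 Cr²⁺(aq) → Pt(s) + 2 Cr³⁺(aq); thus Q = [Cr³⁺(aq)]^2 / ([Pt²⁺(aq)]·[Cr²⁺(aq)]^2).
Isolating [Cr²⁺(aq)] in Q = 10^{2.297} yields log [Cr²⁺(aq)] = −2.779, i.e. 0.0017 M.

0.0017 M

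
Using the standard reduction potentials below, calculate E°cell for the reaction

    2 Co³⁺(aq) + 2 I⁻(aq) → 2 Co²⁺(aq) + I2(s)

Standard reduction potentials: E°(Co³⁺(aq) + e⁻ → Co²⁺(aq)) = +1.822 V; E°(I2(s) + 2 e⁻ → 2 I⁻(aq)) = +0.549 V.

In the reaction as written, Co³⁺(aq) is reduced (cathode) and I2(s) is produced by oxidation at the anode.
E°cell = E°(cathode) − E°(anode) = +1.822 − (+0.549) = +1.273 V.
The positive value indicates the reaction is spontaneous as written.

+1.273 V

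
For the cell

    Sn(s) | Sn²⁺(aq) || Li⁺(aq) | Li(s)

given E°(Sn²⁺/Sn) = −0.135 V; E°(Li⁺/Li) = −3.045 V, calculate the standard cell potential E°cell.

−2.910 V

By convention the left-hand electrode in cell notation is the anode (oxidation) and the right-hand electrode is the cathode (reduction).
E°cell = E°(right) − E°(left) = −3.045 − (−0.135) = −2.910 V.
The negative sign shows that, as written, the cell would require an external voltage to drive the reaction.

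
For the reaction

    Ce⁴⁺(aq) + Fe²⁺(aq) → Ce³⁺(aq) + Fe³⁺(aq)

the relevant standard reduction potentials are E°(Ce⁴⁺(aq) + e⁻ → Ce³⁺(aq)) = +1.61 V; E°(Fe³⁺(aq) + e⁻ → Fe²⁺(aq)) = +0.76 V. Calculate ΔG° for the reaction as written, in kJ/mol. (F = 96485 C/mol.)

In the reaction as written Ce⁴⁺(aq) is reduced, so the Ce⁴⁺/Ce³⁺ couple is the cathode and Fe³⁺/Fe²⁺ is the anode.
E°cell = +1.61 − (+0.76) = +0.85 V; balancing electrons gives n = 1.
ΔG° = −nFE°cell = −(1)(96485)(+0.85) J/mol = −82.0 kJ/mol.

−82.0 kJ/mol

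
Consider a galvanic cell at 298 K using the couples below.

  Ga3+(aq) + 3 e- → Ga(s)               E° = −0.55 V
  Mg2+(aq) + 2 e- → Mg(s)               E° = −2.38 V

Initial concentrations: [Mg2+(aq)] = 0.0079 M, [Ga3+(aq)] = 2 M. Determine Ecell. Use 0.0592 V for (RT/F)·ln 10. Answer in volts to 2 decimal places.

The Ga³⁺/Ga couple has the more positive E°, so it is the cathode; Mg²⁺/Mg is the anode.
E°cell = E°cat − E°an = −0.55 − (−2.38) = +1.83 V; n = 6.
For the overall reaction 2 Ga3+(aq) + 3 Mg(s) → 2 Ga(s) + 3 Mg2+(aq), Q = [Mg2+(aq)]^3 / [Ga3+(aq)]^2 = 1.23×10^−7, giving log Q = −6.909.
E = E° − (0.0592/n)·log Q = +1.83 − (0.0592/6)(−6.909) = +1.90 V.

+1.90 V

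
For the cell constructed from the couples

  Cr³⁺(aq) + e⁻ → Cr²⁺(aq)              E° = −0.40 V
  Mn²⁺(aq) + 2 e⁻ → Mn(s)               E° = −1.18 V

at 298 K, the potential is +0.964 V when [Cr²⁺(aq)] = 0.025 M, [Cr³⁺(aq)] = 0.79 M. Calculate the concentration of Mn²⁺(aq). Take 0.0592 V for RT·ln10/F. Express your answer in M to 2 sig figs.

The Cr³⁺/Cr²⁺ couple has the larger reduction potential, so it is the cathode: E°cell = −0.40 − (−1.18) = +0.78 V and n = 2.
Rearranging E = E° − (0.0592/n)·log Q gives log Q = 2(+0.78 − (+0.964))/0.0592 = −6.216.
For 2 Cr³⁺(aq) + Mn(s) → 2 Cr²⁺(aq) + Mn²⁺(aq), the reaction quotient is Q = ([Cr²⁺(aq)]^2·[Mn²⁺(aq)]) / [Cr³⁺(aq)]^2.
Solving for the unknown gives log [Mn²⁺(aq)] = −3.217, so [Mn²⁺(aq)] ≈ 0.00061 M.

0.00061 M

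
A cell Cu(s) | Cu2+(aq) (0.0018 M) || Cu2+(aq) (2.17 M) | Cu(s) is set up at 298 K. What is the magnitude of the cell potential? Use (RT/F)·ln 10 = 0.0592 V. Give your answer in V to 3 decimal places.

For a concentration cell E°cell = 0, since both electrodes use the same couple.
The compartment with the higher Cu2+(aq) concentration (2.17 M) acts as the cathode; ions are reduced there and produced at the dilute (0.0018 M) anode.
With n = 2, Ecell = −(0.0592/2)·log([dilute]/[conc]) = −(0.0592/2)·log(0.0018/2.17) = +0.091 V.

0.091 V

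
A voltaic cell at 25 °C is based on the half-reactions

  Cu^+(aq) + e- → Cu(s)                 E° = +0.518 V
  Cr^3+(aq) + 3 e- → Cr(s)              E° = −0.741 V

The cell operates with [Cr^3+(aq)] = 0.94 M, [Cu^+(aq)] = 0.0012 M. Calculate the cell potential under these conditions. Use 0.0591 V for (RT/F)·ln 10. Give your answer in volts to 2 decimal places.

Since E°(Cu⁺/Cu) > E°(Cr³⁺/Cr), Cu⁺/Cu serves as the cathode.
E°cell = +0.518 − (−0.741) = +1.259 V, with n = 3 electrons transferred.
Balancing gives 3 Cu^+(aq) + Cr(s) → 3 Cu(s) + Cr^3+(aq); hence Q = [Cr^3+(aq)] / [Cu^+(aq)]^3 = 5.44×10^8 (log Q = 8.736).
By the Nernst equation, E = +1.259 − (0.0591/3)·(8.736) = +1.09 V.

+1.09 V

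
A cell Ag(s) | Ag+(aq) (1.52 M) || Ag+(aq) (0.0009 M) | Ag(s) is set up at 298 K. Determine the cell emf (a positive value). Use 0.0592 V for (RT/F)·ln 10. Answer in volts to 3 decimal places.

0.191 V

For a concentration cell E°cell = 0, since both electrodes use the same couple.
The compartment with the higher Ag+(aq) concentration (1.52 M) acts as the cathode; ions are reduced there and produced at the dilute (0.0009 M) anode.
With n = 1, Ecell = −(0.0592/1)·log([dilute]/[conc]) = −(0.0592/1)·log(0.0009/1.52) = +0.191 V.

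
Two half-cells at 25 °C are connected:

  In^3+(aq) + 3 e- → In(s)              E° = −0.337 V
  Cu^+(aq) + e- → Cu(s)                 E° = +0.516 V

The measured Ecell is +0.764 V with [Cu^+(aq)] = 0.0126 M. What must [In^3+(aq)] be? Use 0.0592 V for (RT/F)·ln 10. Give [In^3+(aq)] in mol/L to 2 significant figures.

The Cu⁺/Cu couple has the larger reduction potential, so it is the cathode: E°cell = +0.516 − (−0.337) = +0.853 V and n = 3.
Since E = E° − (0.0592/n)·log Q, log Q = n(E° − E)/0.0592 = 4.510.
For 3 Cu^+(aq) + In(s) → 3 Cu(s) + In^3+(aq), the reaction quotient is Q = [In^3+(aq)] / [Cu^+(aq)]^3.
Isolating [In^3+(aq)] in Q = 10^{4.510} yields log [In^3+(aq)] = −1.189, i.e. 0.065 M.

0.065 M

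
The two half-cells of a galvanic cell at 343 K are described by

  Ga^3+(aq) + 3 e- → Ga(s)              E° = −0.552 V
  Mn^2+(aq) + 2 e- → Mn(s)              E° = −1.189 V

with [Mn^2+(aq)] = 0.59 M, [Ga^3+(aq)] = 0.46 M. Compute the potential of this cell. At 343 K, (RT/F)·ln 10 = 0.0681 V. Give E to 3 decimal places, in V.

The Ga³⁺/Ga couple has the more positive E°, so it is the cathode; Mn²⁺/Mn is the anode.
E°cell = E°cat − E°an = −0.552 − (−1.189) = +0.637 V; n = 6.
Balancing gives 2 Ga^3+(aq) + 3 Mn(s) → 2 Ga(s) + 3 Mn^2+(aq); hence Q = [Mn^2+(aq)]^3 / [Ga^3+(aq)]^2 = 0.971 (log Q = −0.013).
E = E° − (0.0681/n)·log Q = +0.637 − (0.0681/6)(−0.013) = +0.637 V.

+0.637 V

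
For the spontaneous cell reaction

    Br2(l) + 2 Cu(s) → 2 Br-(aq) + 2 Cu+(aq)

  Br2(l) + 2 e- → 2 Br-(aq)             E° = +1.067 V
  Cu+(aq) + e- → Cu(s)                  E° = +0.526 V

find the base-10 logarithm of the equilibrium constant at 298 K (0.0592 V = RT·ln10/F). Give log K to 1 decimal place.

log K = 18.3

The Br₂/Br⁻ couple is reduced (cathode); E°cell = +1.067 − (+0.526) = +0.541 V with n = 2.
At equilibrium E = 0, so log K = nE°cell / 0.0592 = (2)(+0.541) / 0.0592 = 18.3.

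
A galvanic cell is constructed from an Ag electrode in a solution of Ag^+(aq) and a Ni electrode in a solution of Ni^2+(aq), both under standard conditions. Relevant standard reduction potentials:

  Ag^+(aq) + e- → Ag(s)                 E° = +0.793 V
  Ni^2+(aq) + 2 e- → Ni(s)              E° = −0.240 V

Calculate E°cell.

The Ag⁺/Ag couple has the higher E°, so Ag ion is reduced (cathode) and Ni is oxidized (anode).
E°cell = E°(cathode) − E°(anode) = +0.793 − (−0.240) = +1.033 V.

+1.033 V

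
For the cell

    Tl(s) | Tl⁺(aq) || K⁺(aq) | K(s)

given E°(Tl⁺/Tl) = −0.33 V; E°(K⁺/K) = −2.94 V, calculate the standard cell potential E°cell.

By convention the left-hand electrode in cell notation is the anode (oxidation) and the right-hand electrode is the cathode (reduction).
E°cell = E°(right) − E°(left) = −2.94 − (−0.33) = −2.61 V.
The negative sign shows that, as written, the cell would require an external voltage to drive the reaction.

−2.61 V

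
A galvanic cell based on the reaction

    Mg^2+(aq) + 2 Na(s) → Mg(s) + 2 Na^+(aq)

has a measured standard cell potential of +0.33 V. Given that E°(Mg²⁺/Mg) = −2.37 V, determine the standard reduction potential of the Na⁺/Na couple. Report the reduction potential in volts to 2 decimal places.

In the reaction as written the Mg²⁺/Mg couple is reduced (cathode) and Na⁺/Na is oxidized (anode), so E°cell = E°(Mg²⁺/Mg) − E°(Na⁺/Na).
E°(Na⁺/Na) = E°(cathode) − E°cell = −2.37 − (+0.33) = −2.70 V.

−2.70 V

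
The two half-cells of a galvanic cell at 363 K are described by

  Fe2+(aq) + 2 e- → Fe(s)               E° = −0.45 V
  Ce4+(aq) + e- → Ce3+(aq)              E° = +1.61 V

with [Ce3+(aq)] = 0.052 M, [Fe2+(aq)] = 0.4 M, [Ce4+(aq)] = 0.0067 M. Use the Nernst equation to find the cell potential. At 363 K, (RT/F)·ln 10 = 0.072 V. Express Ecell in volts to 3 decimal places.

Ce⁴⁺/Ce³⁺ is reduced (cathode, E° = +1.61 V) and Fe²⁺/Fe is oxidized (anode).
E°cell = E°cat − E°an = +1.61 − (−0.45) = +2.06 V; n = 2.
The balanced reaction is 2 Ce4+(aq) + Fe(s) → 2 Ce3+(aq) + Fe2+(aq), so Q = ([Ce3+(aq)]^2·[Fe2+(aq)]) / [Ce4+(aq)]^2 = 24.1 and log Q = 1.382.
Applying E = E° − (RT ln10/nF)·log Q gives +2.06 − (0.072/2)(1.382) = +2.010 V.

+2.010 V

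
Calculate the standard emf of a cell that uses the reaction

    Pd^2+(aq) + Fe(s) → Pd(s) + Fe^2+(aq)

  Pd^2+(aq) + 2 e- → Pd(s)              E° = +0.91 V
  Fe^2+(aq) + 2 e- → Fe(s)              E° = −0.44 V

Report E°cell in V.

+1.35 V

In the reaction as written, Pd^2+(aq) is reduced (cathode) and Fe^2+(aq) is produced by oxidation at the anode.
E°cell = E°(cathode) − E°(anode) = +0.91 − (−0.44) = +1.35 V.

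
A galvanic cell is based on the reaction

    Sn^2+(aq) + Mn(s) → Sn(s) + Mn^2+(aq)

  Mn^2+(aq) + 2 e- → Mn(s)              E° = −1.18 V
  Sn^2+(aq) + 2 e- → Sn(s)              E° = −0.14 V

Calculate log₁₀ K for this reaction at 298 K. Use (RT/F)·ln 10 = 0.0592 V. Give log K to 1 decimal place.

The Sn²⁺/Sn couple is reduced (cathode); E°cell = −0.14 − (−1.18) = +1.04 V with n = 2.
At equilibrium E = 0, so log K = nE°cell / 0.0592 = (2)(+1.04) / 0.0592 = 35.1.

log K = 35.1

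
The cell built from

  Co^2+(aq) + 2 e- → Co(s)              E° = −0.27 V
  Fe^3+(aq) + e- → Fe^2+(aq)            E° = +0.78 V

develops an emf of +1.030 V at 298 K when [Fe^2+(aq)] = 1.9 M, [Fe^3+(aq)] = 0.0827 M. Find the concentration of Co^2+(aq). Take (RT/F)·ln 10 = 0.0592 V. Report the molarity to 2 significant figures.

With Fe³⁺/Fe²⁺ at the cathode and Co²⁺/Co at the anode, E°cell = +0.78 − (−0.27) = +1.05 V (n = 2).
Rearranging E = E° − (0.0592/n)·log Q gives log Q = 2(+1.05 − (+1.030))/0.0592 = 0.676.
For 2 Fe^3+(aq) + Co(s) → 2 Fe^2+(aq) + Co^2+(aq), the reaction quotient is Q = ([Fe^2+(aq)]^2·[Co^2+(aq)]) / [Fe^3+(aq)]^2.
Solving for the unknown gives log [Co^2+(aq)] = −2.046, so [Co^2+(aq)] ≈ 0.0090 M.

0.0090 M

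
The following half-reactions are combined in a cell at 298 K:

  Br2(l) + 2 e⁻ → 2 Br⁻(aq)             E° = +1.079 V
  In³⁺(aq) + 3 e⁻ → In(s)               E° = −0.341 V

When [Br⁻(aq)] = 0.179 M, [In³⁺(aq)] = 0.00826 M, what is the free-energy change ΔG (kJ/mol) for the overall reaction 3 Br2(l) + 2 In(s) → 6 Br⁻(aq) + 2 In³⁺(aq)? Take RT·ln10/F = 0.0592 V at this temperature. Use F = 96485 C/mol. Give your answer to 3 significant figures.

E°cell = +1.079 − (−0.341) = +1.420 V; the balanced reaction transfers n = 6 electrons.
Here Q = [Br⁻(aq)]^6·[In³⁺(aq)]^2 = 2.24×10^−9 (log Q = −8.649), giving E = +1.420 − (0.0592/6)·(−8.649) = +1.5053 V.
Finally ΔG = −nFE = −(6)(96485 C/mol)(+1.5053 V) = −871 kJ/mol.

−871 kJ/mol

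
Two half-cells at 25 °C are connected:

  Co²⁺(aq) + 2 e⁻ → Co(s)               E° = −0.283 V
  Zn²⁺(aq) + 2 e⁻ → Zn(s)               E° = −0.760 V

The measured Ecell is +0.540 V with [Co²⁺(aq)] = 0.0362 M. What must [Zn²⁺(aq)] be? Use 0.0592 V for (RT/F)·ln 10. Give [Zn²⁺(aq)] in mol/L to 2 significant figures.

With Co²⁺/Co at the cathode and Zn²⁺/Zn at the anode, E°cell = −0.283 − (−0.760) = +0.477 V (n = 2).
From the Nernst equation, log Q = n(E° − E)/0.0592 = 2·(+0.477 − (+0.540))/0.0592 = −2.128.
Balancing electrons gives Co²⁺(aq) + Zn(s) → Co(s) + Zn²⁺(aq); thus Q = [Zn²⁺(aq)] / [Co²⁺(aq)].
Solving for the unknown gives log [Zn²⁺(aq)] = −3.569, so [Zn²⁺(aq)] ≈ 0.00027 M.

0.00027 M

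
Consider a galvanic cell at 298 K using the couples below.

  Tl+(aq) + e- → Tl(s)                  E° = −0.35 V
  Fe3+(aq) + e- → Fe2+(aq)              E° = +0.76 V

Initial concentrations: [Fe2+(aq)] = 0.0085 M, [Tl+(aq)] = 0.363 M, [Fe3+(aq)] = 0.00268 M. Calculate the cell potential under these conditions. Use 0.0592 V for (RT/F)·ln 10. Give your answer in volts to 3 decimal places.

The Fe³⁺/Fe²⁺ couple has the more positive E°, so it is the cathode; Tl⁺/Tl is the anode.
E°cell = +0.76 − (−0.35) = +1.11 V, with n = 1 electron transferred.
Balancing gives Fe3+(aq) + Tl(s) → Fe2+(aq) + Tl+(aq); hence Q = ([Fe2+(aq)]·[Tl+(aq)]) / [Fe3+(aq)] = 1.15 (log Q = 0.061).
By the Nernst equation, E = +1.11 − (0.0592/1)·(0.061) = +1.106 V.

+1.106 V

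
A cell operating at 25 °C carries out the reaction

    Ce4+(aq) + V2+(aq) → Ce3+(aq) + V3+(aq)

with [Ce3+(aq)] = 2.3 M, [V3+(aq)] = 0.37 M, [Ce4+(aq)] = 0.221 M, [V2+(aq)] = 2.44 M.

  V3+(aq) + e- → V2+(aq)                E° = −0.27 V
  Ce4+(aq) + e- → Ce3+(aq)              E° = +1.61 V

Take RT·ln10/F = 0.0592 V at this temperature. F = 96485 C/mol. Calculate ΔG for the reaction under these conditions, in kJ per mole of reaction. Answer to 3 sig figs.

With Ce⁴⁺/Ce³⁺ reduced at the cathode, E°cell = +1.61 − (−0.27) = +1.88 V and n = 1.
Here Q = ([Ce3+(aq)]·[V3+(aq)]) / ([Ce4+(aq)]·[V2+(aq)]) = 1.58 (log Q = 0.198), giving E = +1.88 − (0.0592/1)·(0.198) = +1.8683 V.
Then ΔG = −nFE = −1 × 96485 × +1.8683 J/mol = −180 kJ/mol.

−180 kJ/mol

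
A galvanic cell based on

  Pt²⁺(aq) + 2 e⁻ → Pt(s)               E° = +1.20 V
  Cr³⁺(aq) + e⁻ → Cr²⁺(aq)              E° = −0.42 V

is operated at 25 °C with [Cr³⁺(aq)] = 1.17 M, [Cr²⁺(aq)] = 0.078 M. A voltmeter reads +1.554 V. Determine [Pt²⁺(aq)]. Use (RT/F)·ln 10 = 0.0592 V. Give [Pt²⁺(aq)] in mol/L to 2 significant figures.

With Pt²⁺/Pt at the cathode and Cr³⁺/Cr²⁺ at the anode, E°cell = +1.20 − (−0.42) = +1.62 V (n = 2).
Rearranging E = E° − (0.0592/n)·log Q gives log Q = 2(+1.62 − (+1.554))/0.0592 = 2.230.
For Pt²⁺(aq) + 2 Cr²⁺(aq) → Pt(s) + 2 Cr³⁺(aq), the reaction quotient is Q = [Cr³⁺(aq)]^2 / ([Pt²⁺(aq)]·[Cr²⁺(aq)]^2).
Substituting the known concentrations and solving, log [Pt²⁺(aq)] = 0.122 and [Pt²⁺(aq)] = 1.3 M.

1.3 M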